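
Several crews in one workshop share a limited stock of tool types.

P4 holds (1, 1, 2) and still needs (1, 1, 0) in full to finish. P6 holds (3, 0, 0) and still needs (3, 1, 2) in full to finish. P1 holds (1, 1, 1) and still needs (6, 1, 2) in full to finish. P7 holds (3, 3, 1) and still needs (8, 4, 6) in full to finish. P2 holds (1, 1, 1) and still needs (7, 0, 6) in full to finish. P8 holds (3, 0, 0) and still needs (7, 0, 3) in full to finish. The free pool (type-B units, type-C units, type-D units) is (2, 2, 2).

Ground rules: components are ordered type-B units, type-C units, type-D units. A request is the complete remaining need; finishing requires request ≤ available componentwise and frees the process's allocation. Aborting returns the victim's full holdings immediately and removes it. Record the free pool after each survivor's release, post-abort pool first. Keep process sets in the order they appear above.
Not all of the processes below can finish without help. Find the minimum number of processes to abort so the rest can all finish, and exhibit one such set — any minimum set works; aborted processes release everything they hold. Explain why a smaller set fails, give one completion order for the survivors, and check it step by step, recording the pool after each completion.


The answer: abort P2.
Key observation: P7 had no path to completion before; after the abort of P2 ((1, 1, 1) returned), step 5 is where it fits.
No smaller set exists: with zero aborts the deadlock remains.
One survivor order: P6, P4, P1, P8, P7. Check, step by step (post-abort pool first):
  pool = (3, 3, 3)
  P6: need (3, 1, 2) fits (3, 3, 3); releases (3, 0, 0), pool now (6, 3, 3)
  P4: need (1, 1, 0) fits (6, 3, 3); releases (1, 1, 2), pool now (7, 4, 5)
  P1: need (6, 1, 2) fits (7, 4, 5); releases (1, 1, 1), pool now (8, 5, 6)
  P8: need (7, 0, 3) fits (8, 5, 6); releases (3, 0, 0), pool now (11, 5, 6)
  P7: need (8, 4, 6) fits (11, 5, 6); releases (3, 3, 1), pool now (14, 8, 7)


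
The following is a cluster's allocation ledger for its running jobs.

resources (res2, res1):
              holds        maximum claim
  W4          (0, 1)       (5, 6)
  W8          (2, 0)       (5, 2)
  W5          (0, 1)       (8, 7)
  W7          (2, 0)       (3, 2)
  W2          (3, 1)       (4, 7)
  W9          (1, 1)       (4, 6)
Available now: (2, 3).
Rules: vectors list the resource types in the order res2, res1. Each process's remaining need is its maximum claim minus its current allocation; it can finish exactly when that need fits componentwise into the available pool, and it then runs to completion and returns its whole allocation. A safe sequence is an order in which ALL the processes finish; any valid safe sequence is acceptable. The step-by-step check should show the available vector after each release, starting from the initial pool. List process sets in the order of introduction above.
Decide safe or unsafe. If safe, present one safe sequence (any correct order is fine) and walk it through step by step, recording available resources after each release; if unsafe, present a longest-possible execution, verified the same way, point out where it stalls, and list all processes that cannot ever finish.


UNSAFE.
Key observation: the wall is res1: completing W7, W8 brings the pool only to (6, 3), and all the rest need more.
A maximal execution: W7, W8 — then nothing else fits. Check, step by step:
  pool = (2, 3)
  W7 needs (1, 2) <= (2, 3) -> finishes; pool += (2, 0) = (4, 3)
  W8 needs (3, 2) <= (4, 3) -> finishes; pool += (2, 0) = (6, 3)
  W4 cannot run: need (5, 5) vs free (6, 3) (insufficient res1)
  W5 cannot run: need (8, 6) vs free (6, 3) (insufficient res2 and res1)
  W2 cannot run: need (1, 6) vs free (6, 3) (insufficient res1)
  W9 cannot run: need (3, 5) vs free (6, 3) (insufficient res1)
Permanently blocked: W4, W5, W2 and W9.


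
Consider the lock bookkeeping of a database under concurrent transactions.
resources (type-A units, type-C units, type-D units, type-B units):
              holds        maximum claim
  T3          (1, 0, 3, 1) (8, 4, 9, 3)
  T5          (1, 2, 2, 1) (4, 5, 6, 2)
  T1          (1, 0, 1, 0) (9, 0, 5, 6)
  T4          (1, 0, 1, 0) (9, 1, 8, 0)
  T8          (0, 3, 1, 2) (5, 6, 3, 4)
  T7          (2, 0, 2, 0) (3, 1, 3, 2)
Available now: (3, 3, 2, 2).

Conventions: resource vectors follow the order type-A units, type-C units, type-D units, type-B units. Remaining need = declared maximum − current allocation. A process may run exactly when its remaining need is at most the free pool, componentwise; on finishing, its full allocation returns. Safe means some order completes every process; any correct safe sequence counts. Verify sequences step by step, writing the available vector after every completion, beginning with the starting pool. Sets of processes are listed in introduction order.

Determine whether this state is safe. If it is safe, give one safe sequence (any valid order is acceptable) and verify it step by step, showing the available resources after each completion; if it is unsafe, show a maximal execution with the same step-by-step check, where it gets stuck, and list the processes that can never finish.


The state is UNSAFE.
Key observation: T7, T5, T8 can finish, but then (6, 8, 7, 5) is all there is, and the blocked group's type-A units demands exceed it.
A maximal execution: T7, T5, T8 — then nothing else fits. Walking it through:
  pool = (3, 3, 2, 2)
  T7: need (1, 1, 1, 2) fits (3, 3, 2, 2); releases (2, 0, 2, 0), pool now (5, 3, 4, 2)
  T5: need (3, 3, 4, 1) fits (5, 3, 4, 2); releases (1, 2, 2, 1), pool now (6, 5, 6, 3)
  T8: need (5, 3, 2, 2) fits (6, 5, 6, 3); releases (0, 3, 1, 2), pool now (6, 8, 7, 5)
  blocked: T3 wants (7, 4, 6, 2), pool (6, 8, 7, 5) — not enough type-A units
  blocked: T1 wants (8, 0, 4, 6), pool (6, 8, 7, 5) — not enough type-A units and type-B units
  blocked: T4 wants (8, 1, 7, 0), pool (6, 8, 7, 5) — not enough type-A units
Processes that can never finish: T3, T1 and T4.


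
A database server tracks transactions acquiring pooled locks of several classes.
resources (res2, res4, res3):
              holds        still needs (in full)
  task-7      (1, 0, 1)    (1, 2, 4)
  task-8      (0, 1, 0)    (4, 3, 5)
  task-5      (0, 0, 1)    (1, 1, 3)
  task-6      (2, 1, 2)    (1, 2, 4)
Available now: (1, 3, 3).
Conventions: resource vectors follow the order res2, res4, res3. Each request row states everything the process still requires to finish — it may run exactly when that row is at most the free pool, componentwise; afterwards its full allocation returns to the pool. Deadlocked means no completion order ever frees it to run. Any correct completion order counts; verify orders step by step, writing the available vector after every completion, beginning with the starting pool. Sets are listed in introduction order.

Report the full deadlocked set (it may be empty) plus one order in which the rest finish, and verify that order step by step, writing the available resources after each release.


Nothing here is deadlocked.
Key observation: task-5 can run right away; the returned allocation unlocks the remaining processes in turn.
The rest can finish in the order task-5, task-6, task-7, task-8. Verifying each step:
  pool = (1, 3, 3)
  task-5 needs (1, 1, 3) <= (1, 3, 3) -> finishes; pool += (0, 0, 1) = (1, 3, 4)
  task-6 needs (1, 2, 4) <= (1, 3, 4) -> finishes; pool += (2, 1, 2) = (3, 4, 6)
  task-7 needs (1, 2, 4) <= (3, 4, 6) -> finishes; pool += (1, 0, 1) = (4, 4, 7)
  task-8 needs (4, 3, 5) <= (4, 4, 7) -> finishes; pool += (0, 1, 0) = (4, 5, 7)


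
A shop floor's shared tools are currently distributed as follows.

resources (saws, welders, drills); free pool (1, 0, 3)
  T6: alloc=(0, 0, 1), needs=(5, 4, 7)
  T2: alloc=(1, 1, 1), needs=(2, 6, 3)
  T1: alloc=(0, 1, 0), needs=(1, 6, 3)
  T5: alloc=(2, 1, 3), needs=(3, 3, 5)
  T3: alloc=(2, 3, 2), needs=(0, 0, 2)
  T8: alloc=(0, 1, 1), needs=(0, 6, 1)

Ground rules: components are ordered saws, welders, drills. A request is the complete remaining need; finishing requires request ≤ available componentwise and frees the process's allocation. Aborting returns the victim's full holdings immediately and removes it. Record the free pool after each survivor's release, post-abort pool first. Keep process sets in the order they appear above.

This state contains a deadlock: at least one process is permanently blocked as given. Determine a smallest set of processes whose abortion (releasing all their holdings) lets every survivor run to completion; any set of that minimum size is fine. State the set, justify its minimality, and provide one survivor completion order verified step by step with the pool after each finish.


The answer: abort T2 and T8.
Key observation: T1 could never have finished before the abort; with (1, 2, 2) returned by T2 and T8, it fits at step 4.
Why nothing smaller works — every single abort fails: T6 alone leaves T2 blocked (short on welders); T2 alone leaves T1 blocked (short on welders); T1 alone leaves T2 blocked (short on welders); T5 alone leaves T2 blocked (short on welders); T3 alone leaves T2 blocked (short on welders); T8 alone leaves T2 blocked (short on welders).
The survivors complete as T3, T5, T6, T1. Check, step by step (starting from the post-abort pool):
  pool = (2, 2, 5)
  T3 needs (0, 0, 2) <= (2, 2, 5) -> finishes; pool += (2, 3, 2) = (4, 5, 7)
  T5 needs (3, 3, 5) <= (4, 5, 7) -> finishes; pool += (2, 1, 3) = (6, 6, 10)
  T6 needs (5, 4, 7) <= (6, 6, 10) -> finishes; pool += (0, 0, 1) = (6, 6, 11)
  T1 needs (1, 6, 3) <= (6, 6, 11) -> finishes; pool += (0, 1, 0) = (6, 7, 11)


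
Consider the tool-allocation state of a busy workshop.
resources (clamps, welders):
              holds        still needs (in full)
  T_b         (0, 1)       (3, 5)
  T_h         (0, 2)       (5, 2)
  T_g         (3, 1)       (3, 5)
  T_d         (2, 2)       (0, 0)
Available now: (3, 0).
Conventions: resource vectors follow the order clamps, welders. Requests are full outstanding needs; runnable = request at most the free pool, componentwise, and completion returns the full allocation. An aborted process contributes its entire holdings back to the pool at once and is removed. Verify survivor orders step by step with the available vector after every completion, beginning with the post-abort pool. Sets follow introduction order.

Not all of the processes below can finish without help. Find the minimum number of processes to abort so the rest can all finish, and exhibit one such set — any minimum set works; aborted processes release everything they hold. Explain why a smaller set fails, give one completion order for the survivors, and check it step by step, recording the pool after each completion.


Abort T_b.
Key observation: the deadlocked T_g becomes finishable only because T_b released (0, 1); it completes at step 3 below.
No smaller set exists: with zero aborts the deadlock remains.
Survivors finish in the order: T_d, T_h, T_g. Verifying each step (pool after the aborts first):
  pool = (3, 1)
  run T_d (needs (0, 0), free (3, 1)); after release of (2, 2) the pool is (5, 3)
  run T_h (needs (5, 2), free (5, 3)); after release of (0, 2) the pool is (5, 5)
  run T_g (needs (3, 5), free (5, 5)); after release of (3, 1) the pool is (8, 6)


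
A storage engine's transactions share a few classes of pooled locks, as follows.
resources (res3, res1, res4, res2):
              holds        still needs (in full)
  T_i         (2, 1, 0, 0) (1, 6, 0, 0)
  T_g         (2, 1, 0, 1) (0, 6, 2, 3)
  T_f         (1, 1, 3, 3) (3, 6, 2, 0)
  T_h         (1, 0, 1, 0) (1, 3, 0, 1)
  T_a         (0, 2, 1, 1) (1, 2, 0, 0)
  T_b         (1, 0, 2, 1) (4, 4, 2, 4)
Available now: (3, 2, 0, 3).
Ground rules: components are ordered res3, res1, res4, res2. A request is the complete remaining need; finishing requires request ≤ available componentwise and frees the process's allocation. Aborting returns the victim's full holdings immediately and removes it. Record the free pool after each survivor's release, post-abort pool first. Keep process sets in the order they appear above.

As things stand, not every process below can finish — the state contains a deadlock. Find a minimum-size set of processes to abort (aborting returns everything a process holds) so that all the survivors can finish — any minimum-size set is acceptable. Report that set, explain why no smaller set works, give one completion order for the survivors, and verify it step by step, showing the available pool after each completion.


The answer: abort T_i and T_f.
Key observation: the returned (3, 2, 3, 3) from T_i and T_f is what brings T_g — unrunnable before, under any order — into play at step 2.
No one abort is enough; case by case: T_i alone leaves T_g blocked (short on res1); T_g alone leaves T_i blocked (short on res1); T_f alone leaves T_i blocked (short on res1); T_h alone leaves T_i blocked (short on res1); T_a alone leaves T_i blocked (short on res1); T_b alone leaves T_i blocked (short on res1).
Survivors finish in the order: T_a, T_g, T_b, T_h. Step-by-step check (pool after the aborts first):
  pool = (6, 4, 3, 6)
  run T_a (needs (1, 2, 0, 0), free (6, 4, 3, 6)); after release of (0, 2, 1, 1) the pool is (6, 6, 4, 7)
  run T_g (needs (0, 6, 2, 3), free (6, 6, 4, 7)); after release of (2, 1, 0, 1) the pool is (8, 7, 4, 8)
  run T_b (needs (4, 4, 2, 4), free (8, 7, 4, 8)); after release of (1, 0, 2, 1) the pool is (9, 7, 6, 9)
  run T_h (needs (1, 3, 0, 1), free (9, 7, 6, 9)); after release of (1, 0, 1, 0) the pool is (10, 7, 7, 9)


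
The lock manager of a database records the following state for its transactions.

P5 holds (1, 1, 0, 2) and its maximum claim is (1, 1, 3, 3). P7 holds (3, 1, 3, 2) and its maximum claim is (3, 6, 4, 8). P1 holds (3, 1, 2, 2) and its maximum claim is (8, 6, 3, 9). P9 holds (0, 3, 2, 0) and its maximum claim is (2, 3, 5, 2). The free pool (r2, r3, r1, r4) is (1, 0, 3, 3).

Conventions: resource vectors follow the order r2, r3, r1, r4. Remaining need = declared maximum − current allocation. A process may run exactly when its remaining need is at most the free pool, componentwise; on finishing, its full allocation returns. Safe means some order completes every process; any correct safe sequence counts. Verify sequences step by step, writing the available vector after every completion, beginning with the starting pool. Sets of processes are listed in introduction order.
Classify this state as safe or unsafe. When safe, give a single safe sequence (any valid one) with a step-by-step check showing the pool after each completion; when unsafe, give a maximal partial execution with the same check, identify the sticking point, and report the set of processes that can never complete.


UNSAFE.
Key observation: P5, P9 can finish, but then (2, 4, 5, 5) is all there is, and the blocked group's r3 demands exceed it.
A maximal execution: P5, P9 — then nothing else fits. Check, step by step:
  pool = (1, 0, 3, 3)
  P5 needs (0, 0, 3, 1) <= (1, 0, 3, 3) -> finishes; pool += (1, 1, 0, 2) = (2, 1, 3, 5)
  P9 needs (2, 0, 3, 2) <= (2, 1, 3, 5) -> finishes; pool += (0, 3, 2, 0) = (2, 4, 5, 5)
  P7 still needs (0, 5, 1, 6) but only (2, 4, 5, 5) is free — short on r3 and r4
  P1 still needs (5, 5, 1, 7) but only (2, 4, 5, 5) is free — short on r2, r3 and r4
Never able to finish: P7 and P1.


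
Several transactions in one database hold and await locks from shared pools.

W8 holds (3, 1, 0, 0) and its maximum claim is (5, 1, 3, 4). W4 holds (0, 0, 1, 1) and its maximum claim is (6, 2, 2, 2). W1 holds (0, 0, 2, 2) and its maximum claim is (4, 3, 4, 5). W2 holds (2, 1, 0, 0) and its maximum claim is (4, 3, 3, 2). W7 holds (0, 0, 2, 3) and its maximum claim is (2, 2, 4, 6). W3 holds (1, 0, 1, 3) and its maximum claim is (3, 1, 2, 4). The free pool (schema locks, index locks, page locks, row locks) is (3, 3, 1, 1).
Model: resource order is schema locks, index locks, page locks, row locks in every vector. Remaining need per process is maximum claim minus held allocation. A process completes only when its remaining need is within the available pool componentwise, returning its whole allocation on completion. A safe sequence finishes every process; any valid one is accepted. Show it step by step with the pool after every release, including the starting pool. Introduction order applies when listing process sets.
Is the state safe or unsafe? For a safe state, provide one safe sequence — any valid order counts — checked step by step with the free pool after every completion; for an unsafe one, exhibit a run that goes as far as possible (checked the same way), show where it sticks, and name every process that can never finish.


SAFE — a valid safe sequence is W3, W7, W8, W1, W2, W4.
Key observation: W3 marks the first exact bind of the order: its need (2, 1, 1, 1) fits the free (3, 3, 1, 1) with zero slack on a requested resource.
Verifying each step:
  pool = (3, 3, 1, 1)
  W3: need (2, 1, 1, 1) fits (3, 3, 1, 1); releases (1, 0, 1, 3), pool now (4, 3, 2, 4)
  W7: need (2, 2, 2, 3) fits (4, 3, 2, 4); releases (0, 0, 2, 3), pool now (4, 3, 4, 7)
  W8: need (2, 0, 3, 4) fits (4, 3, 4, 7); releases (3, 1, 0, 0), pool now (7, 4, 4, 7)
  W1: need (4, 3, 2, 3) fits (7, 4, 4, 7); releases (0, 0, 2, 2), pool now (7, 4, 6, 9)
  W2: need (2, 2, 3, 2) fits (7, 4, 6, 9); releases (2, 1, 0, 0), pool now (9, 5, 6, 9)
  W4: need (6, 2, 1, 1) fits (9, 5, 6, 9); releases (0, 0, 1, 1), pool now (9, 5, 7, 10)


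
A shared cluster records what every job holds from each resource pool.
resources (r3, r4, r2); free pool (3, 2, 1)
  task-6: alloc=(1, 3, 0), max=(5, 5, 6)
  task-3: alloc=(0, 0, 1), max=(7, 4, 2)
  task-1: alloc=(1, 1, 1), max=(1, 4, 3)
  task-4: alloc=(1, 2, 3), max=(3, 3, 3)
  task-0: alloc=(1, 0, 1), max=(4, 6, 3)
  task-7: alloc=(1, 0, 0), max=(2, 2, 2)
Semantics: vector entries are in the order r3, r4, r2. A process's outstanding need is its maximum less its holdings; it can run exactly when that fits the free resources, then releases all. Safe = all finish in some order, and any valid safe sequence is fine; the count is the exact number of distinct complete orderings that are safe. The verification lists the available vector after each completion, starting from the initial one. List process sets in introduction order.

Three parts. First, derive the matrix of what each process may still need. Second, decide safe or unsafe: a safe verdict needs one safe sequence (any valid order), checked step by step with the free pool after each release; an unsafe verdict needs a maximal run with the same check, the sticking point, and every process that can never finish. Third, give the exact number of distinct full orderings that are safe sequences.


(1) Outstanding need per process (order r3, r4, r2):
  task-6: (4, 2, 6)
  task-3: (7, 4, 1)
  task-1: (0, 3, 2)
  task-4: (2, 1, 0)
  task-0: (3, 6, 2)
  task-7: (1, 2, 2)
(2) The state is UNSAFE.
Key observation: after task-4, task-7, task-1 the pool peaks at (6, 5, 5), and each blocked process is short somewhere: task-6 on r2; task-3 on r3; task-0 on r4.
The run task-4, task-7, task-1 cannot be extended any further. Step-by-step check:
  pool = (3, 2, 1)
  run task-4 (needs (2, 1, 0), free (3, 2, 1)); after release of (1, 2, 3) the pool is (4, 4, 4)
  run task-7 (needs (1, 2, 2), free (4, 4, 4)); after release of (1, 0, 0) the pool is (5, 4, 4)
  run task-1 (needs (0, 3, 2), free (5, 4, 4)); after release of (1, 1, 1) the pool is (6, 5, 5)
  task-6 still needs (4, 2, 6) but only (6, 5, 5) is free — short on r2
  task-3 still needs (7, 4, 1) but only (6, 5, 5) is free — short on r3
  task-0 still needs (3, 6, 2) but only (6, 5, 5) is free — short on r4
Processes that can never finish: task-6, task-3 and task-0.
(3) Precisely 0 of the possible complete orderings are safe sequences.


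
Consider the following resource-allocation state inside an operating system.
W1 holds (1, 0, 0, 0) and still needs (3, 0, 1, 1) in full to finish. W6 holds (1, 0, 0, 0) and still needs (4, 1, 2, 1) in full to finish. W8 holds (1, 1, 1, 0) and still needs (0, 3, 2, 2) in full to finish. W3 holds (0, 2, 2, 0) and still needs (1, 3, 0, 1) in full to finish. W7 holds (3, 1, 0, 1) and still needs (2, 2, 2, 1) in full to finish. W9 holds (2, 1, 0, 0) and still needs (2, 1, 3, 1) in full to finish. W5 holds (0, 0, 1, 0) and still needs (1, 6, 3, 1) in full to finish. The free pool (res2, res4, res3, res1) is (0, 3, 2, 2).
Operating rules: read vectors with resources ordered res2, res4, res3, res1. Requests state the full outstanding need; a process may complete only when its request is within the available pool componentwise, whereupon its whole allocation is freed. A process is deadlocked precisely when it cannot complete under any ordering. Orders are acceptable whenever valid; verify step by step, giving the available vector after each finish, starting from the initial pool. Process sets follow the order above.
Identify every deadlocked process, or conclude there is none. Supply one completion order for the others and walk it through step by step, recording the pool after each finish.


Deadlocked set: W1, W6, W7 and W9.
Key observation: no order helps: past W8, W3, W5, the free pool tops out at (1, 6, 6, 2), below what each blocked process needs in res2.
One completion order for the rest: W8, W3, W5. Verifying each step:
  pool = (0, 3, 2, 2)
  W8: need (0, 3, 2, 2) fits (0, 3, 2, 2); releases (1, 1, 1, 0), pool now (1, 4, 3, 2)
  W3: need (1, 3, 0, 1) fits (1, 4, 3, 2); releases (0, 2, 2, 0), pool now (1, 6, 5, 2)
  W5: need (1, 6, 3, 1) fits (1, 6, 5, 2); releases (0, 0, 1, 0), pool now (1, 6, 6, 2)
The blocked processes can never fit:
  blocked: W1 wants (3, 0, 1, 1), pool (1, 6, 6, 2) — not enough res2
  blocked: W6 wants (4, 1, 2, 1), pool (1, 6, 6, 2) — not enough res2
  blocked: W7 wants (2, 2, 2, 1), pool (1, 6, 6, 2) — not enough res2
  blocked: W9 wants (2, 1, 3, 1), pool (1, 6, 6, 2) — not enough res2


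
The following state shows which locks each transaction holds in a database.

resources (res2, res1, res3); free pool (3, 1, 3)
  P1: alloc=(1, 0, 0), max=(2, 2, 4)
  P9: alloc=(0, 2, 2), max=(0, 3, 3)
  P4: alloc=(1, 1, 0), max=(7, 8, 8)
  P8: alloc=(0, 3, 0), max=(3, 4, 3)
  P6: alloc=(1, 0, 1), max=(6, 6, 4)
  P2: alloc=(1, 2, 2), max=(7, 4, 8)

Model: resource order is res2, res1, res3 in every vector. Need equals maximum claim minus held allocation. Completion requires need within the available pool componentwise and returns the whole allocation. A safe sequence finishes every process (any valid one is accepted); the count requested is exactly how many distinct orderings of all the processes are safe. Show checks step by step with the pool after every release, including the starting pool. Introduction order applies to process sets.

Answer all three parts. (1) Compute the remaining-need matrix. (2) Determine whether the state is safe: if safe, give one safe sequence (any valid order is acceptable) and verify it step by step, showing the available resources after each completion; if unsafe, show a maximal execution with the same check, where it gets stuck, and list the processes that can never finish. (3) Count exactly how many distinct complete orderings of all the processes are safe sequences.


(1) Need matrix, components ordered res2, res1, res3:
  P1: (1, 2, 4)
  P9: (0, 1, 1)
  P4: (6, 7, 8)
  P8: (3, 1, 3)
  P6: (5, 6, 3)
  P2: (6, 2, 6)
(2) UNSAFE — no complete ordering exists.
Key observation: once P9, P8, P1 finish, the pool peaks at (4, 6, 5) — and every remaining process still needs more res2 than that.
The run P9, P8, P1 cannot be extended any further. Step-by-step check:
  pool = (3, 1, 3)
  P9 needs (0, 1, 1) <= (3, 1, 3) -> finishes; pool += (0, 2, 2) = (3, 3, 5)
  P8 needs (3, 1, 3) <= (3, 3, 5) -> finishes; pool += (0, 3, 0) = (3, 6, 5)
  P1 needs (1, 2, 4) <= (3, 6, 5) -> finishes; pool += (1, 0, 0) = (4, 6, 5)
  P4 still needs (6, 7, 8) but only (4, 6, 5) is free — short on res2, res1 and res3
  P6 still needs (5, 6, 3) but only (4, 6, 5) is free — short on res2
  P2 still needs (6, 2, 6) but only (4, 6, 5) is free — short on res2 and res3
Permanently blocked: P4, P6 and P2.
(3) Exactly 0 of the possible complete orderings are safe sequences.


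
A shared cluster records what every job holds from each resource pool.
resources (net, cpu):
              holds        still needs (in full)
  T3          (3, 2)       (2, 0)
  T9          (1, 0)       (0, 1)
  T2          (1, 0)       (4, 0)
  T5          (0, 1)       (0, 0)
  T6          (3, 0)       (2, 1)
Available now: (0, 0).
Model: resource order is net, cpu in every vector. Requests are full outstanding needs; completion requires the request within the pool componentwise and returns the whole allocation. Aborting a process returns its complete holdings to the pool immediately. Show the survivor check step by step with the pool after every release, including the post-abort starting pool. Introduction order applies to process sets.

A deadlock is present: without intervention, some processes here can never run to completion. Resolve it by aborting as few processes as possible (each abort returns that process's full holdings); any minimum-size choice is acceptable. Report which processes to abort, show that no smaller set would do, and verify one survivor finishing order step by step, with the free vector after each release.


The answer: abort T3.
Key observation: T6 could never have finished before the abort; with (3, 2) returned by T3, it fits at step 2.
Why nothing smaller works: aborting no one leaves the state deadlocked as given.
One survivor order: T9, T6, T2, T5. Verifying each step (post-abort pool first):
  pool = (3, 2)
  T9: need (0, 1) fits (3, 2); releases (1, 0), pool now (4, 2)
  T6: need (2, 1) fits (4, 2); releases (3, 0), pool now (7, 2)
  T2: need (4, 0) fits (7, 2); releases (1, 0), pool now (8, 2)
  T5: need (0, 0) fits (8, 2); releases (0, 1), pool now (8, 3)


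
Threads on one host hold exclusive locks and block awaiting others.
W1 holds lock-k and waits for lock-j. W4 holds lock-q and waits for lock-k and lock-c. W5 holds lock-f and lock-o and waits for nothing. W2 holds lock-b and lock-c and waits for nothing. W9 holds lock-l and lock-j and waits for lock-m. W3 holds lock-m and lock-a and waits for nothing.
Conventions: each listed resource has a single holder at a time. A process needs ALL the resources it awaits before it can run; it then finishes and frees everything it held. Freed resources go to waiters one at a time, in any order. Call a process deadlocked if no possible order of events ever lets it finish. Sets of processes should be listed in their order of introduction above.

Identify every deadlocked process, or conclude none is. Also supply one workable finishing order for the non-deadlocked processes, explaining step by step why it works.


No process is deadlocked.
Key observation: the wait relation is loop-free; peeling off processes with no waits unwinds the whole state.
The rest can finish in the order W2, W3, W9, W1, W5, W4.
Step-by-step check:
  W2 waits on nothing -> runs at once and releases lock-b and lock-c
  W3 waits on nothing -> runs at once and releases lock-m and lock-a
  W9: everything it awaited (lock-m) is free; runs, freeing lock-l and lock-j
  W1: everything it awaited (lock-j) is free; runs, freeing lock-k
  W5 waits on nothing -> runs at once and releases lock-f and lock-o
  W4: everything it awaited (lock-k and lock-c) is free; runs, freeing lock-q


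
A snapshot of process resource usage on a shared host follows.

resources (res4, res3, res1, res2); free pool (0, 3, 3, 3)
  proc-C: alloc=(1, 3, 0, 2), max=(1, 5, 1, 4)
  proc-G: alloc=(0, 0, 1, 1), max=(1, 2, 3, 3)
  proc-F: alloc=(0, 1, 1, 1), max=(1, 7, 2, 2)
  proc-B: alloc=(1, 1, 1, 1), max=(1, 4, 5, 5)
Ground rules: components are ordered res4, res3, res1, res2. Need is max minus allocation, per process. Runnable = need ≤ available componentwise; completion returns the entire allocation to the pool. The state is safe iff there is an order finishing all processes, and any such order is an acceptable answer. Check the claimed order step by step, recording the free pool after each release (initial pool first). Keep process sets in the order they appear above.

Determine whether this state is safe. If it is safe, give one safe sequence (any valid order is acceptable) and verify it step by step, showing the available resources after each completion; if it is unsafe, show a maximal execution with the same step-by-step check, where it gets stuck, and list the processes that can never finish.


SAFE. One safe sequence: proc-C, proc-F, proc-G, proc-B.
Key observation: reading the order forward, proc-F is the first process whose need (1, 6, 1, 1) meets the free pool (1, 6, 3, 5) exactly on a resource it requests.
Walking it through:
  pool = (0, 3, 3, 3)
  proc-C needs (0, 2, 1, 2) <= (0, 3, 3, 3) -> finishes; pool += (1, 3, 0, 2) = (1, 6, 3, 5)
  proc-F needs (1, 6, 1, 1) <= (1, 6, 3, 5) -> finishes; pool += (0, 1, 1, 1) = (1, 7, 4, 6)
  proc-G needs (1, 2, 2, 2) <= (1, 7, 4, 6) -> finishes; pool += (0, 0, 1, 1) = (1, 7, 5, 7)
  proc-B needs (0, 3, 4, 4) <= (1, 7, 5, 7) -> finishes; pool += (1, 1, 1, 1) = (2, 8, 6, 8)


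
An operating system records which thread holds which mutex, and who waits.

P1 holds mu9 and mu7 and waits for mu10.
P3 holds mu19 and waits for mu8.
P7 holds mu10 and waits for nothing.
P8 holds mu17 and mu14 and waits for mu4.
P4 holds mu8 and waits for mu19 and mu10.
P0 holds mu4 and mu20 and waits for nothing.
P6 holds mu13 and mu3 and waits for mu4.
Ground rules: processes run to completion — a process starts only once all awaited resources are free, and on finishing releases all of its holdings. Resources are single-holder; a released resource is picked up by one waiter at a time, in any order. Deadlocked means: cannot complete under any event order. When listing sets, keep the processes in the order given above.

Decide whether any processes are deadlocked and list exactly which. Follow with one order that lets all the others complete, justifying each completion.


Deadlocked: P3 and P4.
Key observation: along P3 -> P4 -> P3, each member waits on what the next one holds — a deadlock; no other process is dragged down with it.
The rest can finish in the order P0, P7, P1, P8, P6.
Step-by-step check:
  run P0 (it waits on nothing); releases mu4 and mu20
  run P7 (it waits on nothing); releases mu10
  P1 waits on mu10 — all released -> runs and releases mu9 and mu7
  P8 waits on mu4 — all released -> runs and releases mu17 and mu14
  P6 waits on mu4 — all released -> runs and releases mu13 and mu3


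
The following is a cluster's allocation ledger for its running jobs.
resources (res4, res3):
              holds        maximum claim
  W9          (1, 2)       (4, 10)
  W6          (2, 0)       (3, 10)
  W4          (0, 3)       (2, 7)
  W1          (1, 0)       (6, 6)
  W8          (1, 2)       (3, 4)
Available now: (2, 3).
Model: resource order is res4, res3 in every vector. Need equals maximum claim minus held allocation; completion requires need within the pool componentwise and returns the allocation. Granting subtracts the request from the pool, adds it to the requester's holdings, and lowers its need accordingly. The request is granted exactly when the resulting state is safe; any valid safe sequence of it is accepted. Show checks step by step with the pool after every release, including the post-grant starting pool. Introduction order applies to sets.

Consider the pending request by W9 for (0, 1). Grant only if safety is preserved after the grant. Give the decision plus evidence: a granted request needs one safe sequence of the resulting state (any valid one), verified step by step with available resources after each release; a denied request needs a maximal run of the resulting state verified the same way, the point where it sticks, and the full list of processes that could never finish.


GRANT: granting preserves safety; a valid post-grant sequence is W8, W4, W9, W6, W1.
Key observation: with (2, 2) left after the transfer, W8 can run at once — the state stays safe.
Check on the post-grant state, step by step:
  pool = (2, 2)
  run W8 (needs (2, 2), free (2, 2)); after release of (1, 2) the pool is (3, 4)
  run W4 (needs (2, 4), free (3, 4)); after release of (0, 3) the pool is (3, 7)
  run W9 (needs (3, 7), free (3, 7)); after release of (1, 3) the pool is (4, 10)
  run W6 (needs (1, 10), free (4, 10)); after release of (2, 0) the pool is (6, 10)
  run W1 (needs (5, 6), free (6, 10)); after release of (1, 0) the pool is (7, 10)


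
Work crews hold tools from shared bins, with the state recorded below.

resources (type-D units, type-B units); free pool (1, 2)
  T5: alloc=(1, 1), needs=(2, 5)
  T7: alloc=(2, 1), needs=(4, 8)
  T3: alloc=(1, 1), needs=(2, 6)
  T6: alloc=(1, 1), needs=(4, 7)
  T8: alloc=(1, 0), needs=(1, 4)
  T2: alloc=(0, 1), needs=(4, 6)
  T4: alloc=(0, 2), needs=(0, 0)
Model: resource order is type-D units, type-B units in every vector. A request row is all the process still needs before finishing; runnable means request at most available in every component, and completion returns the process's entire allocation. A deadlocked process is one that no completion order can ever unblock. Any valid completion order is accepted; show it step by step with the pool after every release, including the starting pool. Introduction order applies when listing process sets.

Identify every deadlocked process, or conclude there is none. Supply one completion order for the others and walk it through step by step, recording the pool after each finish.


Deadlocked: T5, T7, T3, T6 and T2.
Key observation: type-B units is the bottleneck — with T4, T8 done the pool holds (2, 4), short of every remaining need.
The rest can finish in the order T4, T8. Verifying each step:
  pool = (1, 2)
  T4: need (0, 0) fits (1, 2); releases (0, 2), pool now (1, 4)
  T8: need (1, 4) fits (1, 4); releases (1, 0), pool now (2, 4)
The blocked processes can never fit:
  T5 cannot run: need (2, 5) vs free (2, 4) (insufficient type-B units)
  T7 cannot run: need (4, 8) vs free (2, 4) (insufficient type-D units and type-B units)
  T3 cannot run: need (2, 6) vs free (2, 4) (insufficient type-B units)
  T6 cannot run: need (4, 7) vs free (2, 4) (insufficient type-D units and type-B units)
  T2 cannot run: need (4, 6) vs free (2, 4) (insufficient type-D units and type-B units)


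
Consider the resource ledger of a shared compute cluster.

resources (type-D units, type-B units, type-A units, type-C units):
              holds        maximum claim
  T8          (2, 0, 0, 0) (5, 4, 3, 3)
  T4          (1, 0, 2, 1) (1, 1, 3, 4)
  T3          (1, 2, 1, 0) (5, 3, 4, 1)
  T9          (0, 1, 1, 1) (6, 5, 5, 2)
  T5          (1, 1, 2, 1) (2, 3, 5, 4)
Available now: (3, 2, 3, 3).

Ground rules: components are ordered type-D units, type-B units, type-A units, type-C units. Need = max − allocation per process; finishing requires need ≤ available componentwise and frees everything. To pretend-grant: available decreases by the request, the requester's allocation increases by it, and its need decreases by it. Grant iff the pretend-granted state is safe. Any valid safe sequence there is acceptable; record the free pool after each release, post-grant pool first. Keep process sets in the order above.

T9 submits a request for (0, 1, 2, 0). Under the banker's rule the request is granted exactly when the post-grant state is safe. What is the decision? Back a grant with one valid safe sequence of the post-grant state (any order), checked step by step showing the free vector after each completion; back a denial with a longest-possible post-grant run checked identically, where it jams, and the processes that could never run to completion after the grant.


GRANT. The post-grant state is safe; one safe sequence: T4, T3, T5, T9, T8.
Key observation: with (3, 1, 1, 3) left after the transfer, T4 can run at once — the state stays safe.
Step-by-step check of the post-grant state:
  pool = (3, 1, 1, 3)
  T4: need (0, 1, 1, 3) fits (3, 1, 1, 3); releases (1, 0, 2, 1), pool now (4, 1, 3, 4)
  T3: need (4, 1, 3, 1) fits (4, 1, 3, 4); releases (1, 2, 1, 0), pool now (5, 3, 4, 4)
  T5: need (1, 2, 3, 3) fits (5, 3, 4, 4); releases (1, 1, 2, 1), pool now (6, 4, 6, 5)
  T9: need (6, 3, 2, 1) fits (6, 4, 6, 5); releases (0, 2, 3, 1), pool now (6, 6, 9, 6)
  T8: need (3, 4, 3, 3) fits (6, 6, 9, 6); releases (2, 0, 0, 0), pool now (8, 6, 9, 6)


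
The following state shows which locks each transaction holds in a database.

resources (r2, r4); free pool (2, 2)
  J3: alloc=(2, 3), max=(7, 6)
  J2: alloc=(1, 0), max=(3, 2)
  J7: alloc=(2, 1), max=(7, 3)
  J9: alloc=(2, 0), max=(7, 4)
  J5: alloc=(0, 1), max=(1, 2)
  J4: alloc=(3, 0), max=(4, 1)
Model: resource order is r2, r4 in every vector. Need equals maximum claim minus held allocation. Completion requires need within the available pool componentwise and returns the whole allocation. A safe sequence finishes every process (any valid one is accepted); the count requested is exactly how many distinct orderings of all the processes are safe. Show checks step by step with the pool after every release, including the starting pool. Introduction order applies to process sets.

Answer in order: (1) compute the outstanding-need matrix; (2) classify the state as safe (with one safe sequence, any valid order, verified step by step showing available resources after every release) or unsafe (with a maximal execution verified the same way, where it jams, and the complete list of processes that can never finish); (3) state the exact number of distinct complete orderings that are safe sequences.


(1) Remaining need (order r2, r4):
  J3: (5, 3)
  J2: (2, 2)
  J7: (5, 2)
  J9: (5, 4)
  J5: (1, 1)
  J4: (1, 1)
(2) SAFE — a valid safe sequence is J2, J4, J5, J7, J3, J9.
Key observation: the order's first zero-slack moment is J2 ((2, 2) needed, (2, 2) free — a requested resource with nothing to spare).
Verifying each step:
  pool = (2, 2)
  J2 needs (2, 2) <= (2, 2) -> finishes; pool += (1, 0) = (3, 2)
  J4 needs (1, 1) <= (3, 2) -> finishes; pool += (3, 0) = (6, 2)
  J5 needs (1, 1) <= (6, 2) -> finishes; pool += (0, 1) = (6, 3)
  J7 needs (5, 2) <= (6, 3) -> finishes; pool += (2, 1) = (8, 4)
  J3 needs (5, 3) <= (8, 4) -> finishes; pool += (2, 3) = (10, 7)
  J9 needs (5, 4) <= (10, 7) -> finishes; pool += (2, 0) = (12, 7)
(3) The exact count: 72 of the possible complete orderings are safe sequences.


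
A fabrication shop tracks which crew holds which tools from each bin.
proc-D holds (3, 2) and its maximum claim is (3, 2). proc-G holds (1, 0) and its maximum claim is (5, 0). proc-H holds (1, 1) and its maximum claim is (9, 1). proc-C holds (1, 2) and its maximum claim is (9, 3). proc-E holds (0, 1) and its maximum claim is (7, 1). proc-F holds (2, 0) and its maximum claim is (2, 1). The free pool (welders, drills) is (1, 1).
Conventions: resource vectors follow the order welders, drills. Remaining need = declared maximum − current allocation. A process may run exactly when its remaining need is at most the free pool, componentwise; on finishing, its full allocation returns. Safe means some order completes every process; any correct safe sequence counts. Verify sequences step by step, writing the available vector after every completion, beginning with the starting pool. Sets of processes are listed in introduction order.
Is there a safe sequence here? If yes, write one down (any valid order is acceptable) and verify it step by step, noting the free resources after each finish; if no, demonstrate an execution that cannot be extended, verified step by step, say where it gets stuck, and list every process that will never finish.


UNSAFE — no complete ordering exists.
Key observation: once proc-D, proc-G, proc-F, proc-E finish, the pool peaks at (7, 4) — and every remaining process still needs more welders than that.
A maximal execution: proc-D, proc-G, proc-F, proc-E — then nothing else fits. Check, step by step:
  pool = (1, 1)
  proc-D: need (0, 0) fits (1, 1); releases (3, 2), pool now (4, 3)
  proc-G: need (4, 0) fits (4, 3); releases (1, 0), pool now (5, 3)
  proc-F: need (0, 1) fits (5, 3); releases (2, 0), pool now (7, 3)
  proc-E: need (7, 0) fits (7, 3); releases (0, 1), pool now (7, 4)
  proc-H cannot run: need (8, 0) vs free (7, 4) (insufficient welders)
  proc-C cannot run: need (8, 1) vs free (7, 4) (insufficient welders)
Processes that can never finish: proc-H and proc-C.
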